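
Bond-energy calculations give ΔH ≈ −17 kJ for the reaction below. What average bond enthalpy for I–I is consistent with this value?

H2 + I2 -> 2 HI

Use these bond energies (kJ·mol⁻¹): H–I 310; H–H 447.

D(I–I) ≈ 156 kJ/mol

Let D be the I–I bond energy.
Σ(broken) = 1×447 + 1×D = 447 + D
Σ(formed) = 2×310 = 620
ΔH = Σ(broken) − Σ(formed) = (447 + D) − (620) = −173 + D
Setting this equal to −17 kJ gives D = 156 kJ/mol.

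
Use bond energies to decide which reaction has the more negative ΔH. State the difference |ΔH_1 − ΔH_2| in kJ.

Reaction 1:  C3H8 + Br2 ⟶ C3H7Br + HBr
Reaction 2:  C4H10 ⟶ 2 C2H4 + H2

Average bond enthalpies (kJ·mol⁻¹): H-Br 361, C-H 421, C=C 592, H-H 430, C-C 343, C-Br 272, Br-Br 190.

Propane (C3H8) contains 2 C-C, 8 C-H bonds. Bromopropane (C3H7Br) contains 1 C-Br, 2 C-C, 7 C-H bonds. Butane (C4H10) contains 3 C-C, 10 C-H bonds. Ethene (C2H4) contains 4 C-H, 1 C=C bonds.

Reaction 1, by 279 kJ

Reaction 1:
  Bonds broken (reactants):
    Br-Br: 1 × 190 = 190
    C-C: 2 × 343 = 686
    C-H: 8 × 421 = 3368
    Σ(broken) = 4244 kJ
  Bonds formed (products):
    C-Br: 1 × 272 = 272
    C-C: 2 × 343 = 686
    C-H: 7 × 421 = 2947
    H-Br: 1 × 361 = 361
    Σ(formed) = 4266 kJ
  ΔH_1 = 4244 − 4266 = −22 kJ
Reaction 2:
  Bonds broken (reactants):
    C-C: 3 × 343 = 1029
    C-H: 10 × 421 = 4210
    Σ(broken) = 5239 kJ
  Bonds formed (products):
    C-H: 8 × 421 = 3368
    C=C: 2 × 592 = 1184
    H-H: 1 × 430 = 430
    Σ(formed) = 4982 kJ
  ΔH_2 = 5239 − 4982 = +257 kJ
ΔH_1 − ΔH_2 = −279 kJ, so reaction 1 has the more negative ΔH; |ΔH_1 − ΔH_2| = 279 kJ.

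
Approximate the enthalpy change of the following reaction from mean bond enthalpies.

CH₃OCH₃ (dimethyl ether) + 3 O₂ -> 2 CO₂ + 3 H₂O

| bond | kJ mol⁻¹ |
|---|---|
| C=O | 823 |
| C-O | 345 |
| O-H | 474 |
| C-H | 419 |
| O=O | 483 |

Bonds broken (reactants):
  C-H: 6 × 419 = 2514
  C-O: 2 × 345 = 690
  O=O: 3 × 483 = 1449
  Σ(broken) = 4653 kJ
Bonds formed (products):
  C=O: 4 × 823 = 3292
  O-H: 6 × 474 = 2844
  Σ(formed) = 6136 kJ
ΔH = Σ(broken) − Σ(formed) = 4653 − 6136 = −1483 kJ

ΔH ≈ −1483 kJ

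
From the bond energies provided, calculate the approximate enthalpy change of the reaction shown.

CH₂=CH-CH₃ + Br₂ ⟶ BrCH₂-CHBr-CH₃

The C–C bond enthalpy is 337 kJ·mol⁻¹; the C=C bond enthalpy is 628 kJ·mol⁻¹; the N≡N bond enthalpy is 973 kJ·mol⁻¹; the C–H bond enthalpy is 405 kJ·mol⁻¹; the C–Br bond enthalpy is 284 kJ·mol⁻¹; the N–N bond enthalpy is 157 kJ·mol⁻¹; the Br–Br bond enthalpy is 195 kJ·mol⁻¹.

ΔH ≈ −82 kJ

Bonds broken (reactants):
  Br–Br: 1 × 195 = 195
  C–C: 1 × 337 = 337
  C–H: 6 × 405 = 2430
  C=C: 1 × 628 = 628
  Σ(broken) = 3590 kJ
Bonds formed (products):
  C–Br: 2 × 284 = 568
  C–C: 2 × 337 = 674
  C–H: 6 × 405 = 2430
  Σ(formed) = 3672 kJ
ΔH = Σ(broken) − Σ(formed) = 3590 − 3672 = −82 kJ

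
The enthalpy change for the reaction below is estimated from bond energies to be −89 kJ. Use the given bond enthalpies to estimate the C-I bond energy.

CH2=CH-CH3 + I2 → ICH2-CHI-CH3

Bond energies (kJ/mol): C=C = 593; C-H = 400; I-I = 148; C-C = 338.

D(C-I) ≈ 246 kJ/mol

Let D be the C-I bond energy.
Σ(broken) = 1×338 + 6×400 + 1×593 + 1×148 = 3479
Σ(formed) = 2×338 + 6×400 + 2×D = 3076 + 2D
ΔH = Σ(broken) − Σ(formed) = (3479) − (3076 + 2D) = +403 − 2D
Setting this equal to −89 kJ gives 2D = 492, so D = 246 kJ/mol.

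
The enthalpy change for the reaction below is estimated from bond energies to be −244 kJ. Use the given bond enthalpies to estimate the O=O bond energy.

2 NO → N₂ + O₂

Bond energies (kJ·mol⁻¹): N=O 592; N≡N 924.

D(O=O) ≈ 504 kJ/mol

Let D be the O=O bond energy.
Σ(broken) = 2×592 = 1184
Σ(formed) = 1×924 + 1×D = 924 + D
ΔH = Σ(broken) − Σ(formed) = (1184) − (924 + D) = +260 − D
Setting this equal to −244 kJ gives D = 504 kJ/mol.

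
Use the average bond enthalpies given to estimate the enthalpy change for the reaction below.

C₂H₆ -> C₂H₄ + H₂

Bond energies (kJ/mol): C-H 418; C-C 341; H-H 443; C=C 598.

Bonds broken (reactants):
  C-C: 1 × 341 = 341
  C-H: 6 × 418 = 2508
  Σ(broken) = 2849 kJ
Bonds formed (products):
  C-H: 4 × 418 = 1672
  C=C: 1 × 598 = 598
  H-H: 1 × 443 = 443
  Σ(formed) = 2713 kJ
ΔH = Σ(broken) − Σ(formed) = 2849 − 2713 = +136 kJ

ΔH ≈ +136 kJ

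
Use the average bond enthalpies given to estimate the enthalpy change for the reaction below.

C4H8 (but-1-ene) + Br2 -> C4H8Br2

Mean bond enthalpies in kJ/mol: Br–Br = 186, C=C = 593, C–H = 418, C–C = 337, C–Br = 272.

Bonds broken (reactants):
  Br–Br: 1 × 186 = 186
  C–C: 2 × 337 = 674
  C–H: 8 × 418 = 3344
  C=C: 1 × 593 = 593
  Σ(broken) = 4797 kJ
Bonds formed (products):
  C–Br: 2 × 272 = 544
  C–C: 3 × 337 = 1011
  C–H: 8 × 418 = 3344
  Σ(formed) = 4899 kJ
ΔH = Σ(broken) − Σ(formed) = 4797 − 4899 = −102 kJ

ΔH ≈ −102 kJ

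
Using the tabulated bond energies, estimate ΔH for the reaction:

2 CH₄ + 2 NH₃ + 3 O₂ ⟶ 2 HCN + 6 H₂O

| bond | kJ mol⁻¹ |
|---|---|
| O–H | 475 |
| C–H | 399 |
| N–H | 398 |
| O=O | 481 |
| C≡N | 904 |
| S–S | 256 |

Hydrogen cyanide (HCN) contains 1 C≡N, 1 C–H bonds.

ΔH ≈ −1283 kJ

Bonds broken (reactants):
  C–H: 8 × 399 = 3192
  N–H: 6 × 398 = 2388
  O=O: 3 × 481 = 1443
  Σ(broken) = 7023 kJ
Bonds formed (products):
  C≡N: 2 × 904 = 1808
  C–H: 2 × 399 = 798
  O–H: 12 × 475 = 5700
  Σ(formed) = 8306 kJ
ΔH = Σ(broken) − Σ(formed) = 7023 − 8306 = −1283 kJ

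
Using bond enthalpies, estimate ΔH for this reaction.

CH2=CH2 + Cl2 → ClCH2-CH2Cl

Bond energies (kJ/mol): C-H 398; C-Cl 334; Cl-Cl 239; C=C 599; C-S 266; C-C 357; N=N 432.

ΔH ≈ −187 kJ

Bonds broken (reactants):
  C-H: 4 × 398 = 1592
  C=C: 1 × 599 = 599
  Cl-Cl: 1 × 239 = 239
  Σ(broken) = 2430 kJ
Bonds formed (products):
  C-C: 1 × 357 = 357
  C-Cl: 2 × 334 = 668
  C-H: 4 × 398 = 1592
  Σ(formed) = 2617 kJ
ΔH = Σ(broken) − Σ(formed) = 2430 − 2617 = −187 kJ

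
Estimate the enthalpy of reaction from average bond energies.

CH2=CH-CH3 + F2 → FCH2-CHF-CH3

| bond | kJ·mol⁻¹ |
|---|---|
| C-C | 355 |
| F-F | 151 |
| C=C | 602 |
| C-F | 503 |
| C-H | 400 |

Bonds broken (reactants):
  C-C: 1 × 355 = 355
  C-H: 6 × 400 = 2400
  C=C: 1 × 602 = 602
  F-F: 1 × 151 = 151
  Σ(broken) = 3508 kJ
Bonds formed (products):
  C-C: 2 × 355 = 710
  C-F: 2 × 503 = 1006
  C-H: 6 × 400 = 2400
  Σ(formed) = 4116 kJ
ΔH = Σ(broken) − Σ(formed) = 3508 − 4116 = −608 kJ

ΔH ≈ −608 kJ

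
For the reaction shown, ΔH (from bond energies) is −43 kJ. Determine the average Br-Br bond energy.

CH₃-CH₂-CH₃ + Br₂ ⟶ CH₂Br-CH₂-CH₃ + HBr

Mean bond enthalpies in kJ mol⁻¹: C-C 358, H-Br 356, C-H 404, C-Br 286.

Let D be the Br-Br bond energy.
Σ(broken) = 1×D + 2×358 + 8×404 = 3948 + D
Σ(formed) = 1×286 + 2×358 + 7×404 + 1×356 = 4186
ΔH = Σ(broken) − Σ(formed) = (3948 + D) − (4186) = −238 + D
Setting this equal to −43 kJ gives D = 195 kJ/mol.

D(Br-Br) ≈ 195 kJ/mol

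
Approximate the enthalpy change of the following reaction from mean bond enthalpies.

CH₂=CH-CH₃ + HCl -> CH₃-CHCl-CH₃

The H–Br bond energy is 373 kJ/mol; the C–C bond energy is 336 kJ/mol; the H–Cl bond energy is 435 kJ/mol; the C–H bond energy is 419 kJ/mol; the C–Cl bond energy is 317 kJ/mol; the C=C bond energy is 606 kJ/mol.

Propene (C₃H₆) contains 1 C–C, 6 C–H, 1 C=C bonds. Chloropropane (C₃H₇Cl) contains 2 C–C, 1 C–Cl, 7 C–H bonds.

ΔH ≈ −31 kJ

Bonds broken (reactants):
  C–C: 1 × 336 = 336
  C–H: 6 × 419 = 2514
  C=C: 1 × 606 = 606
  H–Cl: 1 × 435 = 435
  Σ(broken) = 3891 kJ
Bonds formed (products):
  C–C: 2 × 336 = 672
  C–Cl: 1 × 317 = 317
  C–H: 7 × 419 = 2933
  Σ(formed) = 3922 kJ
ΔH = Σ(broken) − Σ(formed) = 3891 − 3922 = −31 kJ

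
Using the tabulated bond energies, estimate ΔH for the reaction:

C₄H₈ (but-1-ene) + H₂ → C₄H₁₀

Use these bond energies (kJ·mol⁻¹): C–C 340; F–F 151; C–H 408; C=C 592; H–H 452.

Bonds broken (reactants):
  C–C: 2 × 340 = 680
  C–H: 8 × 408 = 3264
  C=C: 1 × 592 = 592
  H–H: 1 × 452 = 452
  Σ(broken) = 4988 kJ
Bonds formed (products):
  C–C: 3 × 340 = 1020
  C–H: 10 × 408 = 4080
  Σ(formed) = 5100 kJ
ΔH = Σ(broken) − Σ(formed) = 4988 − 5100 = −112 kJ

ΔH ≈ −112 kJ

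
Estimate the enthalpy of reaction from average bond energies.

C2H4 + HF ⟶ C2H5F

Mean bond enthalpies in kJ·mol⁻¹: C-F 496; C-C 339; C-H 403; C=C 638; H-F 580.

ΔH ≈ −20 kJ

Bonds broken (reactants):
  C-H: 4 × 403 = 1612
  C=C: 1 × 638 = 638
  H-F: 1 × 580 = 580
  Σ(broken) = 2830 kJ
Bonds formed (products):
  C-C: 1 × 339 = 339
  C-F: 1 × 496 = 496
  C-H: 5 × 403 = 2015
  Σ(formed) = 2850 kJ
ΔH = Σ(broken) − Σ(formed) = 2830 − 2850 = −20 kJ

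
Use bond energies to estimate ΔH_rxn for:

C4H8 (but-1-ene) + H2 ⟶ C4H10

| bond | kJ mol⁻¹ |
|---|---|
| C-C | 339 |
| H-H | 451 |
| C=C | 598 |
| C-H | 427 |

Bonds broken (reactants):
  C-C: 2 × 339 = 678
  C-H: 8 × 427 = 3416
  C=C: 1 × 598 = 598
  H-H: 1 × 451 = 451
  Σ(broken) = 5143 kJ
Bonds formed (products):
  C-C: 3 × 339 = 1017
  C-H: 10 × 427 = 4270
  Σ(formed) = 5287 kJ
ΔH = Σ(broken) − Σ(formed) = 5143 − 5287 = −144 kJ

ΔH ≈ −144 kJ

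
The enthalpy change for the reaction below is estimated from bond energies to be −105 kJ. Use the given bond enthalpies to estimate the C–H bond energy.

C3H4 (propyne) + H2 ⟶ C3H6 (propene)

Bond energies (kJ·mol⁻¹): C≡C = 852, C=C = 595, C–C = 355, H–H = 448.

D(C–H) ≈ 405 kJ/mol

Let D be the C–H bond energy.
Σ(broken) = 1×852 + 1×355 + 4×D + 1×448 = 1655 + 4D
Σ(formed) = 1×355 + 6×D + 1×595 = 950 + 6D
ΔH = Σ(broken) − Σ(formed) = (1655 + 4D) − (950 + 6D) = +705 − 2D
Setting this equal to −105 kJ gives 2D = 810, so D = 405 kJ/mol.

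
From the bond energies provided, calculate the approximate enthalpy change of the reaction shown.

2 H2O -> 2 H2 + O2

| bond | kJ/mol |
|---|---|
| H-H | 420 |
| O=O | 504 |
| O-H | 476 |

Bonds broken (reactants):
  O-H: 4 × 476 = 1904
  Σ(broken) = 1904 kJ
Bonds formed (products):
  H-H: 2 × 420 = 840
  O=O: 1 × 504 = 504
  Σ(formed) = 1344 kJ
ΔH = Σ(broken) − Σ(formed) = 1904 − 1344 = +560 kJ

ΔH ≈ +560 kJ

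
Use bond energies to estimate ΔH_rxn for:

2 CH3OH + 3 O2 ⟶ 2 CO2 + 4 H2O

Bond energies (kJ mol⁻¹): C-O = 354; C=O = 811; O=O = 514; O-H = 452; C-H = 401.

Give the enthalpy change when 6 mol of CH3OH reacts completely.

Bonds broken (reactants):
  C-H: 6 × 401 = 2406
  C-O: 2 × 354 = 708
  O-H: 2 × 452 = 904
  O=O: 3 × 514 = 1542
  Σ(broken) = 5560 kJ
Bonds formed (products):
  C=O: 4 × 811 = 3244
  O-H: 8 × 452 = 3616
  Σ(formed) = 6860 kJ
ΔH = Σ(broken) − Σ(formed) = 5560 − 6860 = −1300 kJ
For 3× the reaction as written: 3 × (−1300) = −3900 kJ

ΔH = −3900 kJ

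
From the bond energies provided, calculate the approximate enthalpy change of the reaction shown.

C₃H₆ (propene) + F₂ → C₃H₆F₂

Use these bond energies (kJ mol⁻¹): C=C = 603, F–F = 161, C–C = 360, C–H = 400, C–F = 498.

Bonds broken (reactants):
  C–C: 1 × 360 = 360
  C–H: 6 × 400 = 2400
  C=C: 1 × 603 = 603
  F–F: 1 × 161 = 161
  Σ(broken) = 3524 kJ
Bonds formed (products):
  C–C: 2 × 360 = 720
  C–F: 2 × 498 = 996
  C–H: 6 × 400 = 2400
  Σ(formed) = 4116 kJ
ΔH = Σ(broken) − Σ(formed) = 3524 − 4116 = −592 kJ

ΔH ≈ −592 kJ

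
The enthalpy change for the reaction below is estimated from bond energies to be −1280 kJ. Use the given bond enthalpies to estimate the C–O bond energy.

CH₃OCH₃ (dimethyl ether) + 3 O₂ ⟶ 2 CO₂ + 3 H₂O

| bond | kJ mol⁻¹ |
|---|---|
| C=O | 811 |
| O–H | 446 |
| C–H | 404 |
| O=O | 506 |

Let D be the C–O bond energy.
Σ(broken) = 6×404 + 2×D + 3×506 = 3942 + 2D
Σ(formed) = 4×811 + 6×446 = 5920
ΔH = Σ(broken) − Σ(formed) = (3942 + 2D) − (5920) = −1978 + 2D
Setting this equal to −1280 kJ gives 2D = 698, so D = 349 kJ/mol.

D(C–O) ≈ 349 kJ/mol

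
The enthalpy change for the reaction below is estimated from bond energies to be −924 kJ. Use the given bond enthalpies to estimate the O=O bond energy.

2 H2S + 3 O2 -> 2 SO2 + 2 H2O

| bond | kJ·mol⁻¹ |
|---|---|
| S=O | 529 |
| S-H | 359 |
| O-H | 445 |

D(O=O) ≈ 512 kJ/mol

Let D be the O=O bond energy.
Σ(broken) = 3×D + 4×359 = 1436 + 3D
Σ(formed) = 4×445 + 4×529 = 3896
ΔH = Σ(broken) − Σ(formed) = (1436 + 3D) − (3896) = −2460 + 3D
Setting this equal to −924 kJ gives 3D = 1536, so D = 512 kJ/mol.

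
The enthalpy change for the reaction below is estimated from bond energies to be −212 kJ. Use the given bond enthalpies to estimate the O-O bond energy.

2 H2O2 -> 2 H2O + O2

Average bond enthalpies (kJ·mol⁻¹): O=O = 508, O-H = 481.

D(O-O) ≈ 148 kJ/mol

Let D be the O-O bond energy.
Σ(broken) = 4×481 + 2×D = 1924 + 2D
Σ(formed) = 4×481 + 1×508 = 2432
ΔH = Σ(broken) − Σ(formed) = (1924 + 2D) − (2432) = −508 + 2D
Setting this equal to −212 kJ gives 2D = 296, so D = 148 kJ/mol.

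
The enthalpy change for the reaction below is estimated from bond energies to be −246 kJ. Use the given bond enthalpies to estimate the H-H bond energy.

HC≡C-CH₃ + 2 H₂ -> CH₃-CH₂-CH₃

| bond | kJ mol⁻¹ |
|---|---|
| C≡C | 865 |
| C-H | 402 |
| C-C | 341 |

D(H-H) ≈ 419 kJ/mol

Let D be the H-H bond energy.
Σ(broken) = 1×865 + 1×341 + 4×402 + 2×D = 2814 + 2D
Σ(formed) = 2×341 + 8×402 = 3898
ΔH = Σ(broken) − Σ(formed) = (2814 + 2D) − (3898) = −1084 + 2D
Setting this equal to −246 kJ gives 2D = 838, so D = 419 kJ/mol.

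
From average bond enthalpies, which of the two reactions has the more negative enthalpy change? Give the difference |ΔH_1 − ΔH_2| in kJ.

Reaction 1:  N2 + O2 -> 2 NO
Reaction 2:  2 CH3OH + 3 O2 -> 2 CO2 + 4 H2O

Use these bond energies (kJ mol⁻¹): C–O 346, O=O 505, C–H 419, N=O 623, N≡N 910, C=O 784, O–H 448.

Reaction 1:
  Bonds broken (reactants):
    N≡N: 1 × 910 = 910
    O=O: 1 × 505 = 505
    Σ(broken) = 1415 kJ
  Bonds formed (products):
    N=O: 2 × 623 = 1246
    Σ(formed) = 1246 kJ
  ΔH_1 = 1415 − 1246 = +169 kJ
Reaction 2:
  Bonds broken (reactants):
    C–H: 6 × 419 = 2514
    C–O: 2 × 346 = 692
    O–H: 2 × 448 = 896
    O=O: 3 × 505 = 1515
    Σ(broken) = 5617 kJ
  Bonds formed (products):
    C=O: 4 × 784 = 3136
    O–H: 8 × 448 = 3584
    Σ(formed) = 6720 kJ
  ΔH_2 = 5617 − 6720 = −1103 kJ
ΔH_1 − ΔH_2 = +1272 kJ, so reaction 2 has the more negative ΔH; |ΔH_1 − ΔH_2| = 1272 kJ.

Reaction 2, by 1272 kJ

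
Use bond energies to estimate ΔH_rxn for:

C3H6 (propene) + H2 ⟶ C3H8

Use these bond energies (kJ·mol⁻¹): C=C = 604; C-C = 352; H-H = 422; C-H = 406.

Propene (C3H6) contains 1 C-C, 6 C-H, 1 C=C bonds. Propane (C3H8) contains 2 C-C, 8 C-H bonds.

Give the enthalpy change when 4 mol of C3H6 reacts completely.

Bonds broken (reactants):
  C-C: 1 × 352 = 352
  C-H: 6 × 406 = 2436
  C=C: 1 × 604 = 604
  H-H: 1 × 422 = 422
  Σ(broken) = 3814 kJ
Bonds formed (products):
  C-C: 2 × 352 = 704
  C-H: 8 × 406 = 3248
  Σ(formed) = 3952 kJ
ΔH = Σ(broken) − Σ(formed) = 3814 − 3952 = −138 kJ
For 4× the reaction as written: 4 × (−138) = −552 kJ

ΔH = −552 kJ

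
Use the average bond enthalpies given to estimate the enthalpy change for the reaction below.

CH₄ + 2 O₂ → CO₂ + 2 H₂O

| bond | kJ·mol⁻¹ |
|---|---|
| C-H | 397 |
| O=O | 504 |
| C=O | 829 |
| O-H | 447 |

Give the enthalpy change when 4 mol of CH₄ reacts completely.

Bonds broken (reactants):
  C-H: 4 × 397 = 1588
  O=O: 2 × 504 = 1008
  Σ(broken) = 2596 kJ
Bonds formed (products):
  C=O: 2 × 829 = 1658
  O-H: 4 × 447 = 1788
  Σ(formed) = 3446 kJ
ΔH = Σ(broken) − Σ(formed) = 2596 − 3446 = −850 kJ
For 4× the reaction as written: 4 × (−850) = −3400 kJ

ΔH = −3400 kJ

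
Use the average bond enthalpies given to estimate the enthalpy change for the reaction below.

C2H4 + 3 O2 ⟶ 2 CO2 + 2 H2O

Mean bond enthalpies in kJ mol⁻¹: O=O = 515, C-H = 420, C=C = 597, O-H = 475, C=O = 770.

Bonds broken (reactants):
  C-H: 4 × 420 = 1680
  C=C: 1 × 597 = 597
  O=O: 3 × 515 = 1545
  Σ(broken) = 3822 kJ
Bonds formed (products):
  C=O: 4 × 770 = 3080
  O-H: 4 × 475 = 1900
  Σ(formed) = 4980 kJ
ΔH = Σ(broken) − Σ(formed) = 3822 − 4980 = −1158 kJ

ΔH ≈ −1158 kJ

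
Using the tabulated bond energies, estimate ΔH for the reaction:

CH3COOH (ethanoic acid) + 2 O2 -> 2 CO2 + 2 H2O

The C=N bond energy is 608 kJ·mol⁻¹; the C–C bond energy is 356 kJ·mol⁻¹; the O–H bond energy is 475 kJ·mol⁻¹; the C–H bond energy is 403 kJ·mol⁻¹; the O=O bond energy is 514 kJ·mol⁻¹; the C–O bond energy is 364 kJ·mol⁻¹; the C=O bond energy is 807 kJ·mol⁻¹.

Bonds broken (reactants):
  C–C: 1 × 356 = 356
  C–H: 3 × 403 = 1209
  C–O: 1 × 364 = 364
  C=O: 1 × 807 = 807
  O–H: 1 × 475 = 475
  O=O: 2 × 514 = 1028
  Σ(broken) = 4239 kJ
Bonds formed (products):
  C=O: 4 × 807 = 3228
  O–H: 4 × 475 = 1900
  Σ(formed) = 5128 kJ
ΔH = Σ(broken) − Σ(formed) = 4239 − 5128 = −889 kJ

ΔH ≈ −889 kJ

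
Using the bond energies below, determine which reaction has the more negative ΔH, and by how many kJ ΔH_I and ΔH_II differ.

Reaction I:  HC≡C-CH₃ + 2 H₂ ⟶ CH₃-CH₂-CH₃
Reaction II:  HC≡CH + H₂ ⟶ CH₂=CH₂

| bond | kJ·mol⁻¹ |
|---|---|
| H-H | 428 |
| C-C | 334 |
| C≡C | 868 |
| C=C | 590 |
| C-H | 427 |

Reaction I:
  Bonds broken (reactants):
    C≡C: 1 × 868 = 868
    C-C: 1 × 334 = 334
    C-H: 4 × 427 = 1708
    H-H: 2 × 428 = 856
    Σ(broken) = 3766 kJ
  Bonds formed (products):
    C-C: 2 × 334 = 668
    C-H: 8 × 427 = 3416
    Σ(formed) = 4084 kJ
  ΔH_I = 3766 − 4084 = −318 kJ
Reaction II:
  Bonds broken (reactants):
    C≡C: 1 × 868 = 868
    C-H: 2 × 427 = 854
    H-H: 1 × 428 = 428
    Σ(broken) = 2150 kJ
  Bonds formed (products):
    C-H: 4 × 427 = 1708
    C=C: 1 × 590 = 590
    Σ(formed) = 2298 kJ
  ΔH_II = 2150 − 2298 = −148 kJ
ΔH_I − ΔH_II = −170 kJ, so reaction I has the more negative ΔH; |ΔH_I − ΔH_II| = 170 kJ.

Reaction I, by 170 kJ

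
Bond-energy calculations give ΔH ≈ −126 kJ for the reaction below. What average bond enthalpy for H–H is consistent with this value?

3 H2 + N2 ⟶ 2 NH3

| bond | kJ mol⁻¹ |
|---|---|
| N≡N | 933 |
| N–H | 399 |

D(H–H) ≈ 445 kJ/mol

Let D be the H–H bond energy.
Σ(broken) = 3×D + 1×933 = 933 + 3D
Σ(formed) = 6×399 = 2394
ΔH = Σ(broken) − Σ(formed) = (933 + 3D) − (2394) = −1461 + 3D
Setting this equal to −126 kJ gives 3D = 1335, so D = 445 kJ/mol.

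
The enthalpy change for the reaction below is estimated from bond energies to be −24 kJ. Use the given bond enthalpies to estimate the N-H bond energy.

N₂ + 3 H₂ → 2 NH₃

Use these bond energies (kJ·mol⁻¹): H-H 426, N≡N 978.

D(N-H) ≈ 380 kJ/mol

Let D be the N-H bond energy.
Σ(broken) = 3×426 + 1×978 = 2256
Σ(formed) = 6×D = 6D
ΔH = Σ(broken) − Σ(formed) = (2256) − (6D) = +2256 − 6D
Setting this equal to −24 kJ gives 6D = 2280, so D = 380 kJ/mol.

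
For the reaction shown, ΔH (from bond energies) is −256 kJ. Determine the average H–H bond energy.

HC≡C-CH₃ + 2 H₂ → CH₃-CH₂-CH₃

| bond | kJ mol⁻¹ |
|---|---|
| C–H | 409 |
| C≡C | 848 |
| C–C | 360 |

D(H–H) ≈ 446 kJ/mol

Let D be the H–H bond energy.
Σ(broken) = 1×848 + 1×360 + 4×409 + 2×D = 2844 + 2D
Σ(formed) = 2×360 + 8×409 = 3992
ΔH = Σ(broken) − Σ(formed) = (2844 + 2D) − (3992) = −1148 + 2D
Setting this equal to −256 kJ gives 2D = 892, so D = 446 kJ/mol.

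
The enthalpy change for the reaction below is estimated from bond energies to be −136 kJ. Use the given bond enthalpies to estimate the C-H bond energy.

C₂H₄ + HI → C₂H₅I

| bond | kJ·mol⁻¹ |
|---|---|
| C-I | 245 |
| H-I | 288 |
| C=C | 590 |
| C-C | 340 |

Let D be the C-H bond energy.
Σ(broken) = 4×D + 1×590 + 1×288 = 878 + 4D
Σ(formed) = 1×340 + 5×D + 1×245 = 585 + 5D
ΔH = Σ(broken) − Σ(formed) = (878 + 4D) − (585 + 5D) = +293 − D
Setting this equal to −136 kJ gives D = 429 kJ/mol.

D(C-H) ≈ 429 kJ/mol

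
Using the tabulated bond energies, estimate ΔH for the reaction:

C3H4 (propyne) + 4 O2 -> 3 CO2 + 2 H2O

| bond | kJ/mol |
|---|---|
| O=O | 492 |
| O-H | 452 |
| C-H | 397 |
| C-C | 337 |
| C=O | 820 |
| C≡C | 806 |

ΔH ≈ −2029 kJ

Bonds broken (reactants):
  C≡C: 1 × 806 = 806
  C-C: 1 × 337 = 337
  C-H: 4 × 397 = 1588
  O=O: 4 × 492 = 1968
  Σ(broken) = 4699 kJ
Bonds formed (products):
  C=O: 6 × 820 = 4920
  O-H: 4 × 452 = 1808
  Σ(formed) = 6728 kJ
ΔH = Σ(broken) − Σ(formed) = 4699 − 6728 = −2029 kJ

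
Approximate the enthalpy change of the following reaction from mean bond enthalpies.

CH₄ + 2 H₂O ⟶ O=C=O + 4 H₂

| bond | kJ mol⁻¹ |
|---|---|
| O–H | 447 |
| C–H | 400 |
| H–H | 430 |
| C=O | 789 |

ΔH ≈ +90 kJ

Bonds broken (reactants):
  C–H: 4 × 400 = 1600
  O–H: 4 × 447 = 1788
  Σ(broken) = 3388 kJ
Bonds formed (products):
  C=O: 2 × 789 = 1578
  H–H: 4 × 430 = 1720
  Σ(formed) = 3298 kJ
ΔH = Σ(broken) − Σ(formed) = 3388 − 3298 = +90 kJ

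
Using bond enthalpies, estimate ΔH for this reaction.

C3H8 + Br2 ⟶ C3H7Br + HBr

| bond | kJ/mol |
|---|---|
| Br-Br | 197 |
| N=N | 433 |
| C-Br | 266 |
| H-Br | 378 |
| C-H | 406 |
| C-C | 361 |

ΔH ≈ −41 kJ

Bonds broken (reactants):
  Br-Br: 1 × 197 = 197
  C-C: 2 × 361 = 722
  C-H: 8 × 406 = 3248
  Σ(broken) = 4167 kJ
Bonds formed (products):
  C-Br: 1 × 266 = 266
  C-C: 2 × 361 = 722
  C-H: 7 × 406 = 2842
  H-Br: 1 × 378 = 378
  Σ(formed) = 4208 kJ
ΔH = Σ(broken) − Σ(formed) = 4167 − 4208 = −41 kJ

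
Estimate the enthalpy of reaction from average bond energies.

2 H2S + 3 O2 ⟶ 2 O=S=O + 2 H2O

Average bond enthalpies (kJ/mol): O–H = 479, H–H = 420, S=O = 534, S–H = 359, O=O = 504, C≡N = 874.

ΔH ≈ −1104 kJ

Bonds broken (reactants):
  O=O: 3 × 504 = 1512
  S–H: 4 × 359 = 1436
  Σ(broken) = 2948 kJ
Bonds formed (products):
  O–H: 4 × 479 = 1916
  S=O: 4 × 534 = 2136
  Σ(formed) = 4052 kJ
ΔH = Σ(broken) − Σ(formed) = 2948 − 4052 = −1104 kJ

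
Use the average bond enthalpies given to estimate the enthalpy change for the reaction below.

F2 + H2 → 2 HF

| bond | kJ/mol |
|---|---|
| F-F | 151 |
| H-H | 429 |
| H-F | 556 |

ΔH ≈ −532 kJ

Bonds broken (reactants):
  F-F: 1 × 151 = 151
  H-H: 1 × 429 = 429
  Σ(broken) = 580 kJ
Bonds formed (products):
  H-F: 2 × 556 = 1112
  Σ(formed) = 1112 kJ
ΔH = Σ(broken) − Σ(formed) = 580 − 1112 = −532 kJ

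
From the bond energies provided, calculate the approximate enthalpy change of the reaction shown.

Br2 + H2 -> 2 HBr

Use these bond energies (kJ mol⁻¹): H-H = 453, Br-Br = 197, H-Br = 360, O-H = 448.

Bonds broken (reactants):
  Br-Br: 1 × 197 = 197
  H-H: 1 × 453 = 453
  Σ(broken) = 650 kJ
Bonds formed (products):
  H-Br: 2 × 360 = 720
  Σ(formed) = 720 kJ
ΔH = Σ(broken) − Σ(formed) = 650 − 720 = −70 kJ

ΔH ≈ −70 kJ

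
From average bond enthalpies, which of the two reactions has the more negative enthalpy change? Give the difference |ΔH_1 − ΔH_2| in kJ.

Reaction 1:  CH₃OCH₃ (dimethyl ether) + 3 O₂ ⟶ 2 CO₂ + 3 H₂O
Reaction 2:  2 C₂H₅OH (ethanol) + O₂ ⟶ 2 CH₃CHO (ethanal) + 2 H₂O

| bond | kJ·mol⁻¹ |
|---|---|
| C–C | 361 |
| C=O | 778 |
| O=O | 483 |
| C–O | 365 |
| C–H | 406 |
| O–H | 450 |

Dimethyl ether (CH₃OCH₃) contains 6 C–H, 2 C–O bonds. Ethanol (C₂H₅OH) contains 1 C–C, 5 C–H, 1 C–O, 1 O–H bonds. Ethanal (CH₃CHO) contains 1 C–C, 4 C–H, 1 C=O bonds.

Reaction 1, by 766 kJ

Reaction 1:
  Bonds broken (reactants):
    C–H: 6 × 406 = 2436
    C–O: 2 × 365 = 730
    O=O: 3 × 483 = 1449
    Σ(broken) = 4615 kJ
  Bonds formed (products):
    C=O: 4 × 778 = 3112
    O–H: 6 × 450 = 2700
    Σ(formed) = 5812 kJ
  ΔH_1 = 4615 − 5812 = −1197 kJ
Reaction 2:
  Bonds broken (reactants):
    C–C: 2 × 361 = 722
    C–H: 10 × 406 = 4060
    C–O: 2 × 365 = 730
    O–H: 2 × 450 = 900
    O=O: 1 × 483 = 483
    Σ(broken) = 6895 kJ
  Bonds formed (products):
    C–C: 2 × 361 = 722
    C–H: 8 × 406 = 3248
    C=O: 2 × 778 = 1556
    O–H: 4 × 450 = 1800
    Σ(formed) = 7326 kJ
  ΔH_2 = 6895 − 7326 = −431 kJ
ΔH_1 − ΔH_2 = −766 kJ, so reaction 1 has the more negative ΔH; |ΔH_1 − ΔH_2| = 766 kJ.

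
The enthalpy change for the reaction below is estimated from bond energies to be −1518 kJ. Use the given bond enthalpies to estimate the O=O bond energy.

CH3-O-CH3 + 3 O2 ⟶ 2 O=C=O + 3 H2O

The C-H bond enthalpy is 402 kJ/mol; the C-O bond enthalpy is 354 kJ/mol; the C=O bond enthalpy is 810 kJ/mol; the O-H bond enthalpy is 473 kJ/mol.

Let D be the O=O bond energy.
Σ(broken) = 6×402 + 2×354 + 3×D = 3120 + 3D
Σ(formed) = 4×810 + 6×473 = 6078
ΔH = Σ(broken) − Σ(formed) = (3120 + 3D) − (6078) = −2958 + 3D
Setting this equal to −1518 kJ gives 3D = 1440, so D = 480 kJ/mol.

D(O=O) ≈ 480 kJ/mol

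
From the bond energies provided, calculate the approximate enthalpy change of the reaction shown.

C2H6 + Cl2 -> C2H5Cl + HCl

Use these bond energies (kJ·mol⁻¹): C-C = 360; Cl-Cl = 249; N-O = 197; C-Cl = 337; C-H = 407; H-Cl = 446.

ΔH ≈ −127 kJ

Bonds broken (reactants):
  C-C: 1 × 360 = 360
  C-H: 6 × 407 = 2442
  Cl-Cl: 1 × 249 = 249
  Σ(broken) = 3051 kJ
Bonds formed (products):
  C-C: 1 × 360 = 360
  C-Cl: 1 × 337 = 337
  C-H: 5 × 407 = 2035
  H-Cl: 1 × 446 = 446
  Σ(formed) = 3178 kJ
ΔH = Σ(broken) − Σ(formed) = 3051 − 3178 = −127 kJ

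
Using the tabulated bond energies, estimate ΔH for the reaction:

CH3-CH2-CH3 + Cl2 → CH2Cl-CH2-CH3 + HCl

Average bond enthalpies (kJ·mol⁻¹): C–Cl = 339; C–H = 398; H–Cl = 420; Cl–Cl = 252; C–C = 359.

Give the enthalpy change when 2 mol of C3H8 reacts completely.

Bonds broken (reactants):
  C–C: 2 × 359 = 718
  C–H: 8 × 398 = 3184
  Cl–Cl: 1 × 252 = 252
  Σ(broken) = 4154 kJ
Bonds formed (products):
  C–C: 2 × 359 = 718
  C–Cl: 1 × 339 = 339
  C–H: 7 × 398 = 2786
  H–Cl: 1 × 420 = 420
  Σ(formed) = 4263 kJ
ΔH = Σ(broken) − Σ(formed) = 4154 − 4263 = −109 kJ
For 2× the reaction as written: 2 × (−109) = −218 kJ

ΔH = −218 kJ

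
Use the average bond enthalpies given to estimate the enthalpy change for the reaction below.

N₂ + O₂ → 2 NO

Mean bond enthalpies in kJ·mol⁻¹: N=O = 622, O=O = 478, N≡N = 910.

ΔH ≈ +144 kJ

Bonds broken (reactants):
  N≡N: 1 × 910 = 910
  O=O: 1 × 478 = 478
  Σ(broken) = 1388 kJ
Bonds formed (products):
  N=O: 2 × 622 = 1244
  Σ(formed) = 1244 kJ
ΔH = Σ(broken) − Σ(formed) = 1388 − 1244 = +144 kJ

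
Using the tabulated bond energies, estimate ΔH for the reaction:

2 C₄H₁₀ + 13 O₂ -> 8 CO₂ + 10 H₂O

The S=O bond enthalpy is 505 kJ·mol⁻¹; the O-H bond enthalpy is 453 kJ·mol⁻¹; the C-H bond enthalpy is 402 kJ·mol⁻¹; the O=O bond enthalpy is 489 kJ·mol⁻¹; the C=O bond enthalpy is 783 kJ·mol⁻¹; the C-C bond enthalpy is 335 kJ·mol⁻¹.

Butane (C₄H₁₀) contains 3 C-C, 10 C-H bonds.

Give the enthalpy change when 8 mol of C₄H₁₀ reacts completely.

Bonds broken (reactants):
  C-C: 6 × 335 = 2010
  C-H: 20 × 402 = 8040
  O=O: 13 × 489 = 6357
  Σ(broken) = 16407 kJ
Bonds formed (products):
  C=O: 16 × 783 = 12528
  O-H: 20 × 453 = 9060
  Σ(formed) = 21588 kJ
ΔH = Σ(broken) − Σ(formed) = 16407 − 21588 = −5181 kJ
For 4× the reaction as written: 4 × (−5181) = −20724 kJ

ΔH = −20724 kJ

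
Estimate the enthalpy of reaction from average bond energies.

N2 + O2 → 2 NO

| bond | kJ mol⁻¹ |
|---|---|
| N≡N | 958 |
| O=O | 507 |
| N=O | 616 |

ΔH ≈ +233 kJ

Bonds broken (reactants):
  N≡N: 1 × 958 = 958
  O=O: 1 × 507 = 507
  Σ(broken) = 1465 kJ
Bonds formed (products):
  N=O: 2 × 616 = 1232
  Σ(formed) = 1232 kJ
ΔH = Σ(broken) − Σ(formed) = 1465 − 1232 = +233 kJ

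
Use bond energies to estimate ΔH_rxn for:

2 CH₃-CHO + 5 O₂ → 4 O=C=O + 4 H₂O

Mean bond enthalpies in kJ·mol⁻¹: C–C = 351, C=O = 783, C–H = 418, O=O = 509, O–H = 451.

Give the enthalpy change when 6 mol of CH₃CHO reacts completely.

Bonds broken (reactants):
  C–C: 2 × 351 = 702
  C–H: 8 × 418 = 3344
  C=O: 2 × 783 = 1566
  O=O: 5 × 509 = 2545
  Σ(broken) = 8157 kJ
Bonds formed (products):
  C=O: 8 × 783 = 6264
  O–H: 8 × 451 = 3608
  Σ(formed) = 9872 kJ
ΔH = Σ(broken) − Σ(formed) = 8157 − 9872 = −1715 kJ
For 3× the reaction as written: 3 × (−1715) = −5145 kJ

ΔH = −5145 kJ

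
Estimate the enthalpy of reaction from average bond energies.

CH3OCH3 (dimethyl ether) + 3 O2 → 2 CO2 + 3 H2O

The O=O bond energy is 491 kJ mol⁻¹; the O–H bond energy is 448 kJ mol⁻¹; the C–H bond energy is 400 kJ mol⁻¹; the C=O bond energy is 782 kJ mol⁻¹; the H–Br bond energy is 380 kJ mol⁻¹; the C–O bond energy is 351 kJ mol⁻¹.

ΔH ≈ −1241 kJ

Bonds broken (reactants):
  C–H: 6 × 400 = 2400
  C–O: 2 × 351 = 702
  O=O: 3 × 491 = 1473
  Σ(broken) = 4575 kJ
Bonds formed (products):
  C=O: 4 × 782 = 3128
  O–H: 6 × 448 = 2688
  Σ(formed) = 5816 kJ
ΔH = Σ(broken) − Σ(formed) = 4575 − 5816 = −1241 kJ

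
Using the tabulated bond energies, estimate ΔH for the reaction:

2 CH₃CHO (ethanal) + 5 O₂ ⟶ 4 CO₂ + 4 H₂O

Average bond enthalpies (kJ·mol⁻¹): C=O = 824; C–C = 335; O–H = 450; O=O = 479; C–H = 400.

Bonds broken (reactants):
  C–C: 2 × 335 = 670
  C–H: 8 × 400 = 3200
  C=O: 2 × 824 = 1648
  O=O: 5 × 479 = 2395
  Σ(broken) = 7913 kJ
Bonds formed (products):
  C=O: 8 × 824 = 6592
  O–H: 8 × 450 = 3600
  Σ(formed) = 10192 kJ
ΔH = Σ(broken) − Σ(formed) = 7913 − 10192 = −2279 kJ

ΔH ≈ −2279 kJ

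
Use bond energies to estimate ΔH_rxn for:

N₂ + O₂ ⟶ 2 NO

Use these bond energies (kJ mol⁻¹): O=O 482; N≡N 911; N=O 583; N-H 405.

Bonds broken (reactants):
  N≡N: 1 × 911 = 911
  O=O: 1 × 482 = 482
  Σ(broken) = 1393 kJ
Bonds formed (products):
  N=O: 2 × 583 = 1166
  Σ(formed) = 1166 kJ
ΔH = Σ(broken) − Σ(formed) = 1393 − 1166 = +227 kJ

ΔH ≈ +227 kJ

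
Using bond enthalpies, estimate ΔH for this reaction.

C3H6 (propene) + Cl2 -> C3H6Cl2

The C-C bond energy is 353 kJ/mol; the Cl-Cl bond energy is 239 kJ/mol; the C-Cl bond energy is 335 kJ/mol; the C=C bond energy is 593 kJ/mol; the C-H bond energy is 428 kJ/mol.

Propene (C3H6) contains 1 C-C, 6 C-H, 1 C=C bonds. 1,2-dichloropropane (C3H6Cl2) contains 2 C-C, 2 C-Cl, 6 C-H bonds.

ΔH ≈ −191 kJ

Bonds broken (reactants):
  C-C: 1 × 353 = 353
  C-H: 6 × 428 = 2568
  C=C: 1 × 593 = 593
  Cl-Cl: 1 × 239 = 239
  Σ(broken) = 3753 kJ
Bonds formed (products):
  C-C: 2 × 353 = 706
  C-Cl: 2 × 335 = 670
  C-H: 6 × 428 = 2568
  Σ(formed) = 3944 kJ
ΔH = Σ(broken) − Σ(formed) = 3753 − 3944 = −191 kJ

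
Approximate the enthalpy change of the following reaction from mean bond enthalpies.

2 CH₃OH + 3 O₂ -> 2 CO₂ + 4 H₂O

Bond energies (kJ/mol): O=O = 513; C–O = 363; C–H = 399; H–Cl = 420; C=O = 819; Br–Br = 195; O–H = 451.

Bonds broken (reactants):
  C–H: 6 × 399 = 2394
  C–O: 2 × 363 = 726
  O–H: 2 × 451 = 902
  O=O: 3 × 513 = 1539
  Σ(broken) = 5561 kJ
Bonds formed (products):
  C=O: 4 × 819 = 3276
  O–H: 8 × 451 = 3608
  Σ(formed) = 6884 kJ
ΔH = Σ(broken) − Σ(formed) = 5561 − 6884 = −1323 kJ

ΔH ≈ −1323 kJ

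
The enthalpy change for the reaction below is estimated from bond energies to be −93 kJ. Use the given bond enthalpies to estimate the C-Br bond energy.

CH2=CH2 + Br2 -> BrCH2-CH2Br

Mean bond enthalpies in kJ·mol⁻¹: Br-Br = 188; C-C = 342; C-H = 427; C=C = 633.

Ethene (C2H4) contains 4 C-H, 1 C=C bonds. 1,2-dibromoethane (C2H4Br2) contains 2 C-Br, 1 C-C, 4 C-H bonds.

D(C-Br) ≈ 286 kJ/mol

Let D be the C-Br bond energy.
Σ(broken) = 1×188 + 4×427 + 1×633 = 2529
Σ(formed) = 2×D + 1×342 + 4×427 = 2050 + 2D
ΔH = Σ(broken) − Σ(formed) = (2529) − (2050 + 2D) = +479 − 2D
Setting this equal to −93 kJ gives 2D = 572, so D = 286 kJ/mol.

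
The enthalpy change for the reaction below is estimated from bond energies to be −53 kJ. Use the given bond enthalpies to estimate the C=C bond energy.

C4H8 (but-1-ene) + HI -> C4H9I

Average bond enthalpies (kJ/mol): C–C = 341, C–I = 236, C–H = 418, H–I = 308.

Let D be the C=C bond energy.
Σ(broken) = 2×341 + 8×418 + 1×D + 1×308 = 4334 + D
Σ(formed) = 3×341 + 9×418 + 1×236 = 5021
ΔH = Σ(broken) − Σ(formed) = (4334 + D) − (5021) = −687 + D
Setting this equal to −53 kJ gives D = 634 kJ/mol.

D(C=C) ≈ 634 kJ/mol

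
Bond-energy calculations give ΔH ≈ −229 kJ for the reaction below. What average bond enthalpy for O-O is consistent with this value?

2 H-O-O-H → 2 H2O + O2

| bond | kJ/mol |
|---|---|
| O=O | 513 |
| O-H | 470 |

Let D be the O-O bond energy.
Σ(broken) = 4×470 + 2×D = 1880 + 2D
Σ(formed) = 4×470 + 1×513 = 2393
ΔH = Σ(broken) − Σ(formed) = (1880 + 2D) − (2393) = −513 + 2D
Setting this equal to −229 kJ gives 2D = 284, so D = 142 kJ/mol.

D(O-O) ≈ 142 kJ/mol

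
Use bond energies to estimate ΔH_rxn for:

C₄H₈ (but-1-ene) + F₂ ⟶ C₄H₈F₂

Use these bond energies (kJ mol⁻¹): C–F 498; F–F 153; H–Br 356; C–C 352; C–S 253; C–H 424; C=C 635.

ΔH ≈ −560 kJ

Bonds broken (reactants):
  C–C: 2 × 352 = 704
  C–H: 8 × 424 = 3392
  C=C: 1 × 635 = 635
  F–F: 1 × 153 = 153
  Σ(broken) = 4884 kJ
Bonds formed (products):
  C–C: 3 × 352 = 1056
  C–F: 2 × 498 = 996
  C–H: 8 × 424 = 3392
  Σ(formed) = 5444 kJ
ΔH = Σ(broken) − Σ(formed) = 4884 − 5444 = −560 kJ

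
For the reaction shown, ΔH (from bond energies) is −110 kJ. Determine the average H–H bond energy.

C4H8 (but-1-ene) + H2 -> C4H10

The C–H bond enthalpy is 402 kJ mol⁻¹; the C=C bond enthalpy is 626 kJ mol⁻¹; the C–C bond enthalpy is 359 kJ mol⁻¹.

Let D be the H–H bond energy.
Σ(broken) = 2×359 + 8×402 + 1×626 + 1×D = 4560 + D
Σ(formed) = 3×359 + 10×402 = 5097
ΔH = Σ(broken) − Σ(formed) = (4560 + D) − (5097) = −537 + D
Setting this equal to −110 kJ gives D = 427 kJ/mol.

D(H–H) ≈ 427 kJ/mol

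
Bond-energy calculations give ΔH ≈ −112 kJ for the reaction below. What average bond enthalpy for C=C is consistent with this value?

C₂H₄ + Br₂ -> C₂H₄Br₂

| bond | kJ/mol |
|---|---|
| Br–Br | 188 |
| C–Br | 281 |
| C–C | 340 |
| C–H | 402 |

Let D be the C=C bond energy.
Σ(broken) = 1×188 + 4×402 + 1×D = 1796 + D
Σ(formed) = 2×281 + 1×340 + 4×402 = 2510
ΔH = Σ(broken) − Σ(formed) = (1796 + D) − (2510) = −714 + D
Setting this equal to −112 kJ gives D = 602 kJ/mol.

D(C=C) ≈ 602 kJ/mol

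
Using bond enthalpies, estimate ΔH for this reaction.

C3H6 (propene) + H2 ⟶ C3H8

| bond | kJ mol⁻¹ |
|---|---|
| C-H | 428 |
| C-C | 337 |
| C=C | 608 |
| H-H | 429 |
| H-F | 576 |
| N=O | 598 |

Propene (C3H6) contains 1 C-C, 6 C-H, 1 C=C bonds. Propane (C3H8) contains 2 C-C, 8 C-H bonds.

ΔH ≈ −156 kJ

Bonds broken (reactants):
  C-C: 1 × 337 = 337
  C-H: 6 × 428 = 2568
  C=C: 1 × 608 = 608
  H-H: 1 × 429 = 429
  Σ(broken) = 3942 kJ
Bonds formed (products):
  C-C: 2 × 337 = 674
  C-H: 8 × 428 = 3424
  Σ(formed) = 4098 kJ
ΔH = Σ(broken) − Σ(formed) = 3942 − 4098 = −156 kJ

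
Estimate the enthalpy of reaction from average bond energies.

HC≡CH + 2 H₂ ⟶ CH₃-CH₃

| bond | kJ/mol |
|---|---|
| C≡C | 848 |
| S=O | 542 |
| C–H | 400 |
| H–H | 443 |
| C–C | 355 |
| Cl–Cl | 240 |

Bonds broken (reactants):
  C≡C: 1 × 848 = 848
  C–H: 2 × 400 = 800
  H–H: 2 × 443 = 886
  Σ(broken) = 2534 kJ
Bonds formed (products):
  C–C: 1 × 355 = 355
  C–H: 6 × 400 = 2400
  Σ(formed) = 2755 kJ
ΔH = Σ(broken) − Σ(formed) = 2534 − 2755 = −221 kJ

ΔH ≈ −221 kJ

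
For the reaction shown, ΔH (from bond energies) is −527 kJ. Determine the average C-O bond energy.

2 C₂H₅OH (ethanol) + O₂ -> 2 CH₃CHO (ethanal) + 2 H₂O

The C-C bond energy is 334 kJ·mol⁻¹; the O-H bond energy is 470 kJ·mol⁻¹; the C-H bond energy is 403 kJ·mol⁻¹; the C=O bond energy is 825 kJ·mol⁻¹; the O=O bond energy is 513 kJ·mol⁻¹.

D(C-O) ≈ 372 kJ/mol

Let D be the C-O bond energy.
Σ(broken) = 2×334 + 10×403 + 2×D + 2×470 + 1×513 = 6151 + 2D
Σ(formed) = 2×334 + 8×403 + 2×825 + 4×470 = 7422
ΔH = Σ(broken) − Σ(formed) = (6151 + 2D) − (7422) = −1271 + 2D
Setting this equal to −527 kJ gives 2D = 744, so D = 372 kJ/mol.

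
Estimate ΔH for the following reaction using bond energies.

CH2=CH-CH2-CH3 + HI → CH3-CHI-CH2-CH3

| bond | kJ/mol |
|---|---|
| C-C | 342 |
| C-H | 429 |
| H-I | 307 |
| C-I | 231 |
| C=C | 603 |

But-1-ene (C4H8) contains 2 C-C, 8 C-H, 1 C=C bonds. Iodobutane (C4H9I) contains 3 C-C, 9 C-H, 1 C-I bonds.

Bonds broken (reactants):
  C-C: 2 × 342 = 684
  C-H: 8 × 429 = 3432
  C=C: 1 × 603 = 603
  H-I: 1 × 307 = 307
  Σ(broken) = 5026 kJ
Bonds formed (products):
  C-C: 3 × 342 = 1026
  C-H: 9 × 429 = 3861
  C-I: 1 × 231 = 231
  Σ(formed) = 5118 kJ
ΔH = Σ(broken) − Σ(formed) = 5026 − 5118 = −92 kJ

ΔH ≈ −92 kJ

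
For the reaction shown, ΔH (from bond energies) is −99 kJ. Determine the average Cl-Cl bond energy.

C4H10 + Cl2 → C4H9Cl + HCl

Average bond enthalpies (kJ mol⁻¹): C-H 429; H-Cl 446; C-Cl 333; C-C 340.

Let D be the Cl-Cl bond energy.
Σ(broken) = 3×340 + 10×429 + 1×D = 5310 + D
Σ(formed) = 3×340 + 1×333 + 9×429 + 1×446 = 5660
ΔH = Σ(broken) − Σ(formed) = (5310 + D) − (5660) = −350 + D
Setting this equal to −99 kJ gives D = 251 kJ/mol.

D(Cl-Cl) ≈ 251 kJ/mol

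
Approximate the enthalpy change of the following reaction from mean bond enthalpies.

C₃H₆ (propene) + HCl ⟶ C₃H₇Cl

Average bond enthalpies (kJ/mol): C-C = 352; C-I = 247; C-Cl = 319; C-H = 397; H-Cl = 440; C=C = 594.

ΔH ≈ −34 kJ

Bonds broken (reactants):
  C-C: 1 × 352 = 352
  C-H: 6 × 397 = 2382
  C=C: 1 × 594 = 594
  H-Cl: 1 × 440 = 440
  Σ(broken) = 3768 kJ
Bonds formed (products):
  C-C: 2 × 352 = 704
  C-Cl: 1 × 319 = 319
  C-H: 7 × 397 = 2779
  Σ(formed) = 3802 kJ
ΔH = Σ(broken) − Σ(formed) = 3768 − 3802 = −34 kJ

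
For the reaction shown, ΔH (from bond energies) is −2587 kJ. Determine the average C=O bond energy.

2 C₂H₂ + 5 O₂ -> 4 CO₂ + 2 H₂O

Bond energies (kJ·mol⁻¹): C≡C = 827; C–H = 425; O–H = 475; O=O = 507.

D(C=O) ≈ 822 kJ/mol

Let D be the C=O bond energy.
Σ(broken) = 2×827 + 4×425 + 5×507 = 5889
Σ(formed) = 8×D + 4×475 = 1900 + 8D
ΔH = Σ(broken) − Σ(formed) = (5889) − (1900 + 8D) = +3989 − 8D
Setting this equal to −2587 kJ gives 8D = 6576, so D = 822 kJ/mol.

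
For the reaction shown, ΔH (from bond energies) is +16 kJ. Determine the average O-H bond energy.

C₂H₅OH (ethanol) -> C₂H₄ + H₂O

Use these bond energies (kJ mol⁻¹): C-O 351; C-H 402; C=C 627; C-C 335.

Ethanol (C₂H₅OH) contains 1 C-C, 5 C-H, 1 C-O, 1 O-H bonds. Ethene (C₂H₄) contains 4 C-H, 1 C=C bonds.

D(O-H) ≈ 445 kJ/mol

Let D be the O-H bond energy.
Σ(broken) = 1×335 + 5×402 + 1×351 + 1×D = 2696 + D
Σ(formed) = 4×402 + 1×627 + 2×D = 2235 + 2D
ΔH = Σ(broken) − Σ(formed) = (2696 + D) − (2235 + 2D) = +461 − D
Setting this equal to +16 kJ gives D = 445 kJ/mol.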